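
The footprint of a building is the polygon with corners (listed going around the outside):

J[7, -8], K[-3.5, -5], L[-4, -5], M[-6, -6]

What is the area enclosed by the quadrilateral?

Σ = (-63) + (-2.5) + (-6) + (90) = 18.5
Area = |Σ|/2 = 9.25.

9.25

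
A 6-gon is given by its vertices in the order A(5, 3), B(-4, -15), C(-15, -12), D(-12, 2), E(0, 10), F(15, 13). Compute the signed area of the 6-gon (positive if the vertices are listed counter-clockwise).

-352

Σ = (-63) + (-177) + (-174) + (-120) + (-150) + (-20) = -704
Signed area = Σ/2 = -352 (negative ⇒ clockwise traversal).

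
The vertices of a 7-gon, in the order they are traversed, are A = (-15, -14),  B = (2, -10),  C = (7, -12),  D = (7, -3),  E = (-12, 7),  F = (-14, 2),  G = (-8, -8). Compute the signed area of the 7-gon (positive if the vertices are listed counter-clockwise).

247

Apply the shoelace formula: 2A = Σ (x_i·y_{i+1} − x_{i+1}·y_i), indices taken mod 7.
Cross-terms: 178, 46, 63, 13, 74, 128, -8  ⇒  Σ = 494
Signed area = Σ/2 = 247 (positive ⇒ counter-clockwise traversal).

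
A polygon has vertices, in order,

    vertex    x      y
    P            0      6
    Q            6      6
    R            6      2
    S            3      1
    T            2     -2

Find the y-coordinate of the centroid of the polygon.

71/21

Apply the shoelace formula. First the cross-terms c_i = x_i·y_{i+1} − x_{i+1}·y_i:
  -36, -24, 0, -8, 12  ⇒  2A = -56, A = -28.
Then Σ (y_i + y_{i+1})·c_i = -568, so ȳ = -568 / (6·(-28)) = 71/21.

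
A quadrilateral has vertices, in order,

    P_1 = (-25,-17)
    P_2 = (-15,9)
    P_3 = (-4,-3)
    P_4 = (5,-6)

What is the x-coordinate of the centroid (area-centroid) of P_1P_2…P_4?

Apply the shoelace (surveyor's) formula. First the cross-terms c_i = x_i·y_{i+1} − x_{i+1}·y_i:
  -480, 81, 39, -235  ⇒  2A = -595, A = -297.5.
Then Σ (x_i + x_{i+1})·c_i = 22400, so x̄ = 22400 / (6·(-297.5)) = -640/51.

-640/51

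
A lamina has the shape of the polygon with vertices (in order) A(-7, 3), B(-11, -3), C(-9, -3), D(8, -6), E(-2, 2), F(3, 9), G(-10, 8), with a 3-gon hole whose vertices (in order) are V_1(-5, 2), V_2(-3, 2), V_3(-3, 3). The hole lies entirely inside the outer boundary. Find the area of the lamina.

Outer boundary:
Σ = (54) + (6) + (78) + (4) + (-24) + (114) + (26) = 258
Area = |Σ|/2 = 129.
Hole:
Σ = (-4) + (-3) + (9) = 2
Area = |Σ|/2 = 1.
Net area = 129 − 1 = 128.

128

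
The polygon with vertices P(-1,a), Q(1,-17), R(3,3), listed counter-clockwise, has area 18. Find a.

Write out the shoelace sum; only the two edges meeting at P involve a:
2·Area = [(3·a − (-1)·3) + ((-1)·(-17) − 1·a)] + 54
       = 2·a + 74 = 36
⇒ a = -19.

-19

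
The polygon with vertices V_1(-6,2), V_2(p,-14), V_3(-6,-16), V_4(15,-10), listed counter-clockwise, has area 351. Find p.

The doubled signed area Σ (x_i y_{i+1} − x_{i+1} y_i) is linear in p.
With p=0 it equals 270; the coefficient of p is -18 (from the two edges through V_2).
So -18·p + 270 = 2·351 = 702 ⇒ p = -24.

-24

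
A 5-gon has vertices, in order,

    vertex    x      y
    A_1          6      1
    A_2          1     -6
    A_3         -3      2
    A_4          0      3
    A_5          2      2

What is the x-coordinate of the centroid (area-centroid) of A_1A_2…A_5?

146/117

Apply Gauss's area formula. First the cross-terms c_i = x_i·y_{i+1} − x_{i+1}·y_i:
  -37, -16, -9, -6, -10  ⇒  2A = -78, A = -39.
Then Σ (x_i + x_{i+1})·c_i = -292, so x̄ = -292 / (6·(-39)) = 146/117.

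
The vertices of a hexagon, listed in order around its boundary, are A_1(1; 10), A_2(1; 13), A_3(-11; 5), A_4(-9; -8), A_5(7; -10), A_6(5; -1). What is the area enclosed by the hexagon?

262

Σ = (3) + (148) + (133) + (146) + (43) + (51) = 524
Area = |Σ|/2 = 262.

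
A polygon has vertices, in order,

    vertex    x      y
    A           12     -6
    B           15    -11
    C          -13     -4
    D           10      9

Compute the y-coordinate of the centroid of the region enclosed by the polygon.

-41/21

Apply the surveyor's formula. First the cross-terms c_i = x_i·y_{i+1} − x_{i+1}·y_i:
  -42, -203, -77, -168  ⇒  2A = -490, A = -245.
Then Σ (y_i + y_{i+1})·c_i = 2870, so ȳ = 2870 / (6·(-245)) = -41/21.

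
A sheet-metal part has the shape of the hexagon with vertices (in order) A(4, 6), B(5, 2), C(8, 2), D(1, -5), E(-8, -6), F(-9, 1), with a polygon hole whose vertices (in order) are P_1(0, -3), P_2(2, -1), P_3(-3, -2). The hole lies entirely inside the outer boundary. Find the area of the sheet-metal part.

Outer boundary:
A→B: (4)(2) − (5)(6) = -22
B→C: (5)(2) − (8)(2) = -6
C→D: (8)(-5) − (1)(2) = -42
D→E: (1)(-6) − (-8)(-5) = -46
E→F: (-8)(1) − (-9)(-6) = -62
F→A: (-9)(6) − (4)(1) = -58
Σ = -236
Area = |Σ|/2 = 118.
Hole:
Cross-terms: 6, -7, 9  ⇒  Σ = 8
Area = |Σ|/2 = 4.
Net area = 118 − 4 = 114.

114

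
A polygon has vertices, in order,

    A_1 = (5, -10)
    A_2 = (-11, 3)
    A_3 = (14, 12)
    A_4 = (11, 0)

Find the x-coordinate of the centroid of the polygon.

716/219

Apply the surveyor's formula. First the cross-terms c_i = x_i·y_{i+1} − x_{i+1}·y_i:
  -95, -174, -132, -110  ⇒  2A = -511, A = -255.5.
Then Σ (x_i + x_{i+1})·c_i = -5012, so x̄ = -5012 / (6·(-255.5)) = 716/219.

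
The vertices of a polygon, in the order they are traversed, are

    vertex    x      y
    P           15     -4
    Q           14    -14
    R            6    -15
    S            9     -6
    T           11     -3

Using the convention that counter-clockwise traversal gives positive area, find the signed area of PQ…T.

Σ = (-154) + (-126) + (99) + (39) + (1) = -141
Signed area = Σ/2 = -70.5 (negative ⇒ clockwise traversal).

-70.5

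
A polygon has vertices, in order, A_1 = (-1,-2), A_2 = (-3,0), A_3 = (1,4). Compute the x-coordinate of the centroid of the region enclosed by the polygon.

Apply the shoelace formula. First the cross-terms c_i = x_i·y_{i+1} − x_{i+1}·y_i:
  -6, -12, 2  ⇒  2A = -16, A = -8.
Then Σ (x_i + x_{i+1})·c_i = 48, so x̄ = 48 / (6·(-8)) = -1.

-1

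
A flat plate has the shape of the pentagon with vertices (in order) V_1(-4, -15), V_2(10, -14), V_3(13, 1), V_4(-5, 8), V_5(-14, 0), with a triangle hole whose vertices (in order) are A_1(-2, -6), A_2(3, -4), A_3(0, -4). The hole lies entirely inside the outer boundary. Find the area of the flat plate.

Outer boundary:
Apply the shoelace (surveyor's) formula: 2A = Σ (x_i·y_{i+1} − x_{i+1}·y_i), indices taken mod 5.
V_1→V_2: (-4)(-14) − (10)(-15) = 206
V_2→V_3: (10)(1) − (13)(-14) = 192
V_3→V_4: (13)(8) − (-5)(1) = 109
V_4→V_5: (-5)(0) − (-14)(8) = 112
V_5→V_1: (-14)(-15) − (-4)(0) = 210
Σ = 829
Area = |Σ|/2 = 414.5.
Hole:
A_1→A_2: (-2)(-4) − (3)(-6) = 26
A_2→A_3: (3)(-4) − (0)(-4) = -12
A_3→A_1: (0)(-6) − (-2)(-4) = -8
Σ = 6
Area = |Σ|/2 = 3.
Net area = 414.5 − 3 = 411.5.

411.5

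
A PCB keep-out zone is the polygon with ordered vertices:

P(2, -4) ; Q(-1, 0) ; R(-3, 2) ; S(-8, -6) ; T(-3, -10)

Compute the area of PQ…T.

Cross-terms: -4, -2, 34, 62, 32  ⇒  Σ = 122
Area = |Σ|/2 = 61.

61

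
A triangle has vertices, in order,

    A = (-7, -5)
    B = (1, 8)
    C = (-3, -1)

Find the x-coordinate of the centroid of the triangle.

Apply Gauss's area formula. First the cross-terms c_i = x_i·y_{i+1} − x_{i+1}·y_i:
  -51, 23, 8  ⇒  2A = -20, A = -10.
Then Σ (x_i + x_{i+1})·c_i = 180, so x̄ = 180 / (6·(-10)) = -3.

-3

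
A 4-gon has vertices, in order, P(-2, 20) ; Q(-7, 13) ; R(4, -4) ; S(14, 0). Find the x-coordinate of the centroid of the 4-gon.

Apply Gauss's area formula. First the cross-terms c_i = x_i·y_{i+1} − x_{i+1}·y_i:
  114, -24, 56, 280  ⇒  2A = 426, A = 213.
Then Σ (x_i + x_{i+1})·c_i = 3414, so x̄ = 3414 / (6·213) = 569/213.

569/213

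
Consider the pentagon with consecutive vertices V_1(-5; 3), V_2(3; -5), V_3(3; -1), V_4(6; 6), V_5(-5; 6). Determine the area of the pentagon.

V_1→V_2: (-5)(-5) − (3)(3) = 16
V_2→V_3: (3)(-1) − (3)(-5) = 12
V_3→V_4: (3)(6) − (6)(-1) = 24
V_4→V_5: (6)(6) − (-5)(6) = 66
V_5→V_1: (-5)(3) − (-5)(6) = 15
Σ = 133
Area = |Σ|/2 = 66.5.

66.5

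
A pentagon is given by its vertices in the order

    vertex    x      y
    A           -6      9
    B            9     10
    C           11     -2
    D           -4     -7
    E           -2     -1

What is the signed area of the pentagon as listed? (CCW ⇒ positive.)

-194

Cross-terms: -141, -128, -85, -10, -24  ⇒  Σ = -388
Signed area = Σ/2 = -194 (negative ⇒ clockwise traversal).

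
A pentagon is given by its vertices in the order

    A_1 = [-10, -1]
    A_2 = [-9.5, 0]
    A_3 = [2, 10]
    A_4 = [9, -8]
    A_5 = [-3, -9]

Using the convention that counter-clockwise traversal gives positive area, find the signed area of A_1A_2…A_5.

Apply Gauss's area formula: 2A = Σ (x_i·y_{i+1} − x_{i+1}·y_i), indices taken mod 5.
Σ = (-9.5) + (-95) + (-106) + (-105) + (-87) = -402.5
Signed area = Σ/2 = -201.25 (negative ⇒ clockwise traversal).

-201.25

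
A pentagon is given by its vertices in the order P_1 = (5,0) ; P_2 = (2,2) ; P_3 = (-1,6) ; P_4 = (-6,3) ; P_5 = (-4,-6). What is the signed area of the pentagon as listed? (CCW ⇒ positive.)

67.5

Apply Gauss's area formula: 2A = Σ (x_i·y_{i+1} − x_{i+1}·y_i), indices taken mod 5.
Σ = (10) + (14) + (33) + (48) + (30) = 135
Signed area = Σ/2 = 67.5 (positive ⇒ counter-clockwise traversal).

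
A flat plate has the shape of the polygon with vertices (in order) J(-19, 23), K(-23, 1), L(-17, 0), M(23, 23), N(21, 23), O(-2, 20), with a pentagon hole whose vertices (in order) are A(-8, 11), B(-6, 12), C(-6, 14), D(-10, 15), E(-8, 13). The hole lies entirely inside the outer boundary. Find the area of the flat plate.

Outer boundary:
Apply the shoelace formula: 2A = Σ (x_i·y_{i+1} − x_{i+1}·y_i), indices taken mod 6.
Cross-terms: 510, 17, -391, 46, 466, 334  ⇒  Σ = 982
Area = |Σ|/2 = 491.
Hole:
Apply the shoelace (surveyor's) formula: 2A = Σ (x_i·y_{i+1} − x_{i+1}·y_i), indices taken mod 5.
Σ = (-30) + (-12) + (50) + (-10) + (16) = 14
Area = |Σ|/2 = 7.
Net area = 491 − 7 = 484.

484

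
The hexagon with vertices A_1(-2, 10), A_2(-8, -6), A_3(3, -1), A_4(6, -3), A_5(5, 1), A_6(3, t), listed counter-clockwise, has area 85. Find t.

1

The doubled signed area Σ (x_i y_{i+1} − x_{i+1} y_i) is linear in t.
With t=0 it equals 163; the coefficient of t is 7 (from the two edges through A_6).
So 7·t + 163 = 2·85 = 170 ⇒ t = 1.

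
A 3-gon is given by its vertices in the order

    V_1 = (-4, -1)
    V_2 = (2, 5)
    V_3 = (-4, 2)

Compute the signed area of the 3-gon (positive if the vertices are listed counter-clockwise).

Apply the surveyor's formula: 2A = Σ (x_i·y_{i+1} − x_{i+1}·y_i), indices taken mod 3.
V_1→V_2: (-4)(5) − (2)(-1) = -18
V_2→V_3: (2)(2) − (-4)(5) = 24
V_3→V_1: (-4)(-1) − (-4)(2) = 12
Σ = 18
Signed area = Σ/2 = 9 (positive ⇒ counter-clockwise traversal).

9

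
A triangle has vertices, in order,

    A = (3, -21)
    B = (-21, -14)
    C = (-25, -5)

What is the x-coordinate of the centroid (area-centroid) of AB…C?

Apply Gauss's area formula. First the cross-terms c_i = x_i·y_{i+1} − x_{i+1}·y_i:
  -483, -245, 540  ⇒  2A = -188, A = -94.
Then Σ (x_i + x_{i+1})·c_i = 8084, so x̄ = 8084 / (6·(-94)) = -43/3.

-43/3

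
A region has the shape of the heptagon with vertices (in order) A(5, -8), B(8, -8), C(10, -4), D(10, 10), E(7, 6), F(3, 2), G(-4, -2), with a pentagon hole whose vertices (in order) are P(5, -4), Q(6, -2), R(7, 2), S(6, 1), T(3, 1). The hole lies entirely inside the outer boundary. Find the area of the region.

110.5

Outer boundary:
Cross-terms: 24, 48, 140, -10, -4, 2, 42  ⇒  Σ = 242
Area = |Σ|/2 = 121.
Hole:
Σ = (14) + (26) + (-5) + (3) + (-17) = 21
Area = |Σ|/2 = 10.5.
Net area = 121 − 10.5 = 110.5.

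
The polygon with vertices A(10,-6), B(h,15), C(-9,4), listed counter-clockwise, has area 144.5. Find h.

Write out the shoelace sum; only the two edges meeting at B involve h:
2·Area = [(10·15 − h·(-6)) + (h·4 − (-9)·15)] + 14
       = 10·h + 299 = 289
⇒ h = -1.

-1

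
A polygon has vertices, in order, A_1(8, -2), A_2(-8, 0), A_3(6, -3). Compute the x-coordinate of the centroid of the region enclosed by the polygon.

2

Apply Gauss's area formula. First the cross-terms c_i = x_i·y_{i+1} − x_{i+1}·y_i:
  -16, 24, 12  ⇒  2A = 20, A = 10.
Then Σ (x_i + x_{i+1})·c_i = 120, so x̄ = 120 / (6·10) = 2.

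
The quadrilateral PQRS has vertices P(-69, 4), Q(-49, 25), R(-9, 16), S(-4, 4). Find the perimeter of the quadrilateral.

148

|PQ| = √((20)² + (21)²) = √841 = 29
|QR| = √((40)² + (-9)²) = √1681 = 41
|RS| = √((5)² + (-12)²) = √169 = 13
|SP| = √((-65)² + (0)²) = √4225 = 65
Perimeter = 29 + 41 + 13 + 65 = 148.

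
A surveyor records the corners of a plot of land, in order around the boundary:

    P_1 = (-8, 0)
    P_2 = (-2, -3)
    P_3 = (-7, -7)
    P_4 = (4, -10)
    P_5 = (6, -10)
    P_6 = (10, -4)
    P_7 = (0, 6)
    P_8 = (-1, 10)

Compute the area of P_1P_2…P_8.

178.5

Cross-terms: 24, -7, 98, 20, 76, 60, 6, 80  ⇒  Σ = 357
Area = |Σ|/2 = 178.5.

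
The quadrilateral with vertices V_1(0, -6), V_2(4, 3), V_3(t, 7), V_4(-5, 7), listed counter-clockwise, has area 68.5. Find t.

The doubled signed area Σ (x_i y_{i+1} − x_{i+1} y_i) is linear in t.
With t=0 it equals 117; the coefficient of t is 4 (from the two edges through V_3).
So 4·t + 117 = 2·68.5 = 137 ⇒ t = 5.

5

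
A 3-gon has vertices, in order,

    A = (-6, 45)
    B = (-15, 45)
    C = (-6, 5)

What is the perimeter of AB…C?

90

|AB| = √((-9)² + (0)²) = √81 = 9
|BC| = √((9)² + (-40)²) = √1681 = 41
|CA| = √((0)² + (40)²) = √1600 = 40
Perimeter = 9 + 41 + 40 = 90.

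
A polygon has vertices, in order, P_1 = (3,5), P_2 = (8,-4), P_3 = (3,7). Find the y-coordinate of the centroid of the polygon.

Apply Gauss's area formula. First the cross-terms c_i = x_i·y_{i+1} − x_{i+1}·y_i:
  -52, 68, -6  ⇒  2A = 10, A = 5.
Then Σ (y_i + y_{i+1})·c_i = 80, so ȳ = 80 / (6·5) = 8/3.

8/3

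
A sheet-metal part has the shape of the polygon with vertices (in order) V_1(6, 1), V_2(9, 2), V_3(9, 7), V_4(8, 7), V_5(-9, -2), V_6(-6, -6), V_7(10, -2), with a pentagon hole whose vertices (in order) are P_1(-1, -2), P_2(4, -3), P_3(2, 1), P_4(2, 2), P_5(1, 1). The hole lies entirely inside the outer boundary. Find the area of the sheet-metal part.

Outer boundary:
Apply the shoelace formula: 2A = Σ (x_i·y_{i+1} − x_{i+1}·y_i), indices taken mod 7.
Σ = (3) + (45) + (7) + (47) + (42) + (72) + (22) = 238
Area = |Σ|/2 = 119.
Hole:
Apply the surveyor's formula: 2A = Σ (x_i·y_{i+1} − x_{i+1}·y_i), indices taken mod 5.
Σ = (11) + (10) + (2) + (0) + (-1) = 22
Area = |Σ|/2 = 11.
Net area = 119 − 11 = 108.

108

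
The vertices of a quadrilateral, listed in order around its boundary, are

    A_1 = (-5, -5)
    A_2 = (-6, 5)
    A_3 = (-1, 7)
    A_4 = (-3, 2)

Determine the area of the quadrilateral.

24

Σ = (-55) + (-37) + (19) + (25) = -48
Area = |Σ|/2 = 24.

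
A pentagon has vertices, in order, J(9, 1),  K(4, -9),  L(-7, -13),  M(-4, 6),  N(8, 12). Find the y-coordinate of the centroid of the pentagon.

Apply Gauss's area formula. First the cross-terms c_i = x_i·y_{i+1} − x_{i+1}·y_i:
  -85, -115, -94, -96, -100  ⇒  2A = -490, A = -245.
Then Σ (y_i + y_{i+1})·c_i = 840, so ȳ = 840 / (6·(-245)) = -4/7.

-4/7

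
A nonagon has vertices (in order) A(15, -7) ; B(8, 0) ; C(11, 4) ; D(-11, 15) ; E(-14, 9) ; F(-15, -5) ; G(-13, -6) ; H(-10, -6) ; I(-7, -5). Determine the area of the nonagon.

Σ = (56) + (32) + (209) + (111) + (205) + (25) + (18) + (8) + (124) = 788
Area = |Σ|/2 = 394.

394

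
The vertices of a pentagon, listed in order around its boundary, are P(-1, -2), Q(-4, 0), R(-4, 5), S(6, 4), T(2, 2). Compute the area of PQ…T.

36

Σ = (-8) + (-20) + (-46) + (4) + (-2) = -72
Area = |Σ|/2 = 36.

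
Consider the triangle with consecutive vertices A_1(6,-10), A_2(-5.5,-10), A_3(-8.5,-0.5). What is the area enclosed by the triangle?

54.625

Apply the surveyor's formula: 2A = Σ (x_i·y_{i+1} − x_{i+1}·y_i), indices taken mod 3.
Σ = (-115) + (-82.25) + (88) = -109.25
Area = |Σ|/2 = 54.625.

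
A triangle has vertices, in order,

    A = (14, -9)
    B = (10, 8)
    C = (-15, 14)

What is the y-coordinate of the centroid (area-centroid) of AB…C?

Apply Gauss's area formula. First the cross-terms c_i = x_i·y_{i+1} − x_{i+1}·y_i:
  202, 260, -61  ⇒  2A = 401, A = 200.5.
Then Σ (y_i + y_{i+1})·c_i = 5213, so ȳ = 5213 / (6·200.5) = 13/3.

13/3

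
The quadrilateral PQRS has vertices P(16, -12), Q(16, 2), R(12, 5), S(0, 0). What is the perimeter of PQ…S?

|PQ| = √((0)² + (14)²) = √196 = 14
|QR| = √((-4)² + (3)²) = √25 = 5
|RS| = √((-12)² + (-5)²) = √169 = 13
|SP| = √((16)² + (-12)²) = √400 = 20
Perimeter = 14 + 5 + 13 + 20 = 52.

52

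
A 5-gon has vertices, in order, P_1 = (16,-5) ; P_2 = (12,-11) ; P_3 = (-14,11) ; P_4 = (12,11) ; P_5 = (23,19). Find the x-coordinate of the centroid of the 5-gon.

1654/217

Apply Gauss's area formula. First the cross-terms c_i = x_i·y_{i+1} − x_{i+1}·y_i:
  -116, -22, -286, -25, -419  ⇒  2A = -868, A = -434.
Then Σ (x_i + x_{i+1})·c_i = -19848, so x̄ = -19848 / (6·(-434)) = 1654/217.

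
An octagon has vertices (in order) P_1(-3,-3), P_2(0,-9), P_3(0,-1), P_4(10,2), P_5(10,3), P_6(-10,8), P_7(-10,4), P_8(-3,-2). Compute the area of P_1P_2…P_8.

Apply Gauss's area formula: 2A = Σ (x_i·y_{i+1} − x_{i+1}·y_i), indices taken mod 8.
Cross-terms: 27, 0, 10, 10, 110, 40, 32, 3  ⇒  Σ = 232
Area = |Σ|/2 = 116.

116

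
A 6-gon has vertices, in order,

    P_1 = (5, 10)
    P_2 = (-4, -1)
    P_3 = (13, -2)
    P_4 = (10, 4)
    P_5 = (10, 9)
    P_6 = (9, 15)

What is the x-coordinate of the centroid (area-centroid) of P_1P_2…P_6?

1467/262

Apply the shoelace formula. First the cross-terms c_i = x_i·y_{i+1} − x_{i+1}·y_i:
  35, 21, 72, 50, 69, 15  ⇒  2A = 262, A = 131.
Then Σ (x_i + x_{i+1})·c_i = 4401, so x̄ = 4401 / (6·131) = 1467/262.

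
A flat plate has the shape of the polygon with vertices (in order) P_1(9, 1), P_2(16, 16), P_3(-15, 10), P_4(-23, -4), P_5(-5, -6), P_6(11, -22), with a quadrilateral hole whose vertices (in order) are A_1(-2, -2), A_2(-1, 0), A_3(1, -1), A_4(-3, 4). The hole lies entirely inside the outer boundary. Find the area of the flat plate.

653.5

Outer boundary:
Σ = (128) + (400) + (290) + (118) + (176) + (209) = 1321
Area = |Σ|/2 = 660.5.
Hole:
Apply the shoelace formula: 2A = Σ (x_i·y_{i+1} − x_{i+1}·y_i), indices taken mod 4.
Cross-terms: -2, 1, 1, 14  ⇒  Σ = 14
Area = |Σ|/2 = 7.
Net area = 660.5 − 7 = 653.5.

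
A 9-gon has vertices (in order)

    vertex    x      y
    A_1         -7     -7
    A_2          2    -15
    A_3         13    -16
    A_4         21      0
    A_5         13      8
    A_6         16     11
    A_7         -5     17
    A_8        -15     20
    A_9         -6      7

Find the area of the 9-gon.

Apply Gauss's area formula: 2A = Σ (x_i·y_{i+1} − x_{i+1}·y_i), indices taken mod 9.
Σ = (119) + (163) + (336) + (168) + (15) + (327) + (155) + (15) + (91) = 1389
Area = |Σ|/2 = 694.5.

694.5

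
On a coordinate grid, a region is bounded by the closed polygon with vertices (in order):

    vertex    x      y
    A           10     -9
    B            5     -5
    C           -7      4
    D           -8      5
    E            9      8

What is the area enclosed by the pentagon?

Apply Gauss's area formula: 2A = Σ (x_i·y_{i+1} − x_{i+1}·y_i), indices taken mod 5.
A→B: (10)(-5) − (5)(-9) = -5
B→C: (5)(4) − (-7)(-5) = -15
C→D: (-7)(5) − (-8)(4) = -3
D→E: (-8)(8) − (9)(5) = -109
E→A: (9)(-9) − (10)(8) = -161
Σ = -293
Area = |Σ|/2 = 146.5.

146.5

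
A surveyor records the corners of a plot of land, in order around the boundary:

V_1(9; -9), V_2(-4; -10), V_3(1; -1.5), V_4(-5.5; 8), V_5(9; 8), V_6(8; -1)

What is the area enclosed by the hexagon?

Apply the shoelace (surveyor's) formula: 2A = Σ (x_i·y_{i+1} − x_{i+1}·y_i), indices taken mod 6.
Σ = (-126) + (16) + (-0.25) + (-116) + (-73) + (-63) = -362.25
Area = |Σ|/2 = 181.125.

181.125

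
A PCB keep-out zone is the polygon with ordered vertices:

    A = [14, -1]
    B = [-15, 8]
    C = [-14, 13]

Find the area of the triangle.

77

A→B: (14)(8) − (-15)(-1) = 97
B→C: (-15)(13) − (-14)(8) = -83
C→A: (-14)(-1) − (14)(13) = -168
Σ = -154
Area = |Σ|/2 = 77.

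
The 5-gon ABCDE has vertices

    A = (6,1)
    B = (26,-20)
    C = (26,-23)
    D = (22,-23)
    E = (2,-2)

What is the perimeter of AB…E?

70

|AB| = √((20)² + (-21)²) = √841 = 29
|BC| = √((0)² + (-3)²) = √9 = 3
|CD| = √((-4)² + (0)²) = √16 = 4
|DE| = √((-20)² + (21)²) = √841 = 29
|EA| = √((4)² + (3)²) = √25 = 5
Perimeter = 29 + 3 + 4 + 29 + 5 = 70.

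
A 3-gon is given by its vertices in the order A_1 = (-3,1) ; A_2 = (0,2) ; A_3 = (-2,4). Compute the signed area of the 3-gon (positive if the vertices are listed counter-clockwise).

Apply the surveyor's formula: 2A = Σ (x_i·y_{i+1} − x_{i+1}·y_i), indices taken mod 3.
Σ = (-6) + (4) + (10) = 8
Signed area = Σ/2 = 4 (positive ⇒ counter-clockwise traversal).

4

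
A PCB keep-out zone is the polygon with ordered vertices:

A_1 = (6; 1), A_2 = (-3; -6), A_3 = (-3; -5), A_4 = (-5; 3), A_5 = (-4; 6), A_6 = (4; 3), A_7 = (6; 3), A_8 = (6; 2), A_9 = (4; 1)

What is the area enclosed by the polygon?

Σ = (-33) + (-3) + (-34) + (-18) + (-36) + (-6) + (-6) + (-2) + (-2) = -140
Area = |Σ|/2 = 70.

70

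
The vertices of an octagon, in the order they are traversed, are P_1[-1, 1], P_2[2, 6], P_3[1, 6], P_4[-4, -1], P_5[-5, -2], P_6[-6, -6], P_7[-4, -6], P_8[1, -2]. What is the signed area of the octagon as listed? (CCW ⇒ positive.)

33.5

Σ = (-8) + (6) + (23) + (3) + (18) + (12) + (14) + (-1) = 67
Signed area = Σ/2 = 33.5 (positive ⇒ counter-clockwise traversal).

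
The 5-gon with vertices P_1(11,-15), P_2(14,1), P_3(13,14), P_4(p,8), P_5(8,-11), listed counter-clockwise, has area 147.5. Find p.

6

The doubled signed area Σ (x_i y_{i+1} − x_{i+1} y_i) is linear in p.
With p=0 it equals 445; the coefficient of p is -25 (from the two edges through P_4).
So -25·p + 445 = 2·147.5 = 295 ⇒ p = 6.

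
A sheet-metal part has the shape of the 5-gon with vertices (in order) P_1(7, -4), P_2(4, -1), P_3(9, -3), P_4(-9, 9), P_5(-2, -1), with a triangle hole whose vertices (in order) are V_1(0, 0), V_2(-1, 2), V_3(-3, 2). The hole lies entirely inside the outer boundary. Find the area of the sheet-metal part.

Outer boundary:
Apply the surveyor's formula: 2A = Σ (x_i·y_{i+1} − x_{i+1}·y_i), indices taken mod 5.
P_1→P_2: (7)(-1) − (4)(-4) = 9
P_2→P_3: (4)(-3) − (9)(-1) = -3
P_3→P_4: (9)(9) − (-9)(-3) = 54
P_4→P_5: (-9)(-1) − (-2)(9) = 27
P_5→P_1: (-2)(-4) − (7)(-1) = 15
Σ = 102
Area = |Σ|/2 = 51.
Hole:
Cross-terms: 0, 4, 0  ⇒  Σ = 4
Area = |Σ|/2 = 2.
Net area = 51 − 2 = 49.

49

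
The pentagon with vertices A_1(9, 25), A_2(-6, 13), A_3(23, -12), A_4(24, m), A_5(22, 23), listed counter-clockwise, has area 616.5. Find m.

10

The doubled signed area Σ (x_i y_{i+1} − x_{i+1} y_i) is linear in m.
With m=0 it equals 1223; the coefficient of m is 1 (from the two edges through A_4).
So 1·m + 1223 = 2·616.5 = 1233 ⇒ m = 10.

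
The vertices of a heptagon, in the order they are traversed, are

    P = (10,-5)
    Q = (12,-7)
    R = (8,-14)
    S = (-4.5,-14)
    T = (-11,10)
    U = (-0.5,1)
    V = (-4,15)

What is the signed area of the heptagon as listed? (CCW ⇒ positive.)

Σ = (-10) + (-112) + (-175) + (-199) + (-6) + (-3.5) + (-130) = -635.5
Signed area = Σ/2 = -317.75 (negative ⇒ clockwise traversal).

-317.75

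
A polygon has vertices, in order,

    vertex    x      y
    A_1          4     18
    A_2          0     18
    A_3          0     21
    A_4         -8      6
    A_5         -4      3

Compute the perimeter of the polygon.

46

|A_1A_2| = √((-4)² + (0)²) = √16 = 4
|A_2A_3| = √((0)² + (3)²) = √9 = 3
|A_3A_4| = √((-8)² + (-15)²) = √289 = 17
|A_4A_5| = √((4)² + (-3)²) = √25 = 5
|A_5A_1| = √((8)² + (15)²) = √289 = 17
Perimeter = 4 + 3 + 17 + 5 + 17 = 46.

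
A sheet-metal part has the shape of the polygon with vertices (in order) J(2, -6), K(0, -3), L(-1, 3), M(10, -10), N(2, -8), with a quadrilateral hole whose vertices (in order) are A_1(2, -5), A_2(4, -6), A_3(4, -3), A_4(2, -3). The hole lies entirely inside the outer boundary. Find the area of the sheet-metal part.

Outer boundary:
Apply the shoelace formula: 2A = Σ (x_i·y_{i+1} − x_{i+1}·y_i), indices taken mod 5.
Σ = (-6) + (-3) + (-20) + (-60) + (4) = -85
Area = |Σ|/2 = 42.5.
Hole:
Apply the surveyor's formula: 2A = Σ (x_i·y_{i+1} − x_{i+1}·y_i), indices taken mod 4.
Σ = (8) + (12) + (-6) + (-4) = 10
Area = |Σ|/2 = 5.
Net area = 42.5 − 5 = 37.5.

37.5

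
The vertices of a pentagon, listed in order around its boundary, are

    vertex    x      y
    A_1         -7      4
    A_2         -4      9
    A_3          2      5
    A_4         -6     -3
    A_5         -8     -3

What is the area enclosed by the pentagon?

60

Apply the shoelace formula: 2A = Σ (x_i·y_{i+1} − x_{i+1}·y_i), indices taken mod 5.
Cross-terms: -47, -38, 24, -6, -53  ⇒  Σ = -120
Area = |Σ|/2 = 60.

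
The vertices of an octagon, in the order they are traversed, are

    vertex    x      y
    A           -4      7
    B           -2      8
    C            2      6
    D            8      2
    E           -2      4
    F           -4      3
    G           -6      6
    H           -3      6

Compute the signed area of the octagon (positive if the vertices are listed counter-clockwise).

-32.5

Apply the surveyor's formula: 2A = Σ (x_i·y_{i+1} − x_{i+1}·y_i), indices taken mod 8.
Cross-terms: -18, -28, -44, 36, 10, -6, -18, 3  ⇒  Σ = -65
Signed area = Σ/2 = -32.5 (negative ⇒ clockwise traversal).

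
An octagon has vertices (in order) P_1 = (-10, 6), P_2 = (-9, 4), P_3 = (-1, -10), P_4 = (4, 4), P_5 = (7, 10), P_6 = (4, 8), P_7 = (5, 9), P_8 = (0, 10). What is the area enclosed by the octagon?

159

Σ = (14) + (94) + (36) + (12) + (16) + (-4) + (50) + (100) = 318
Area = |Σ|/2 = 159.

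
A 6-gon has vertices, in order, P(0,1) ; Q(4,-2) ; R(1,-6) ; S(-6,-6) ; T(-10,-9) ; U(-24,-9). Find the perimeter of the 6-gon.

|PQ| = √((4)² + (-3)²) = √25 = 5
|QR| = √((-3)² + (-4)²) = √25 = 5
|RS| = √((-7)² + (0)²) = √49 = 7
|ST| = √((-4)² + (-3)²) = √25 = 5
|TU| = √((-14)² + (0)²) = √196 = 14
|UP| = √((24)² + (10)²) = √676 = 26
Perimeter = 5 + 5 + 7 + 5 + 14 + 26 = 62.

62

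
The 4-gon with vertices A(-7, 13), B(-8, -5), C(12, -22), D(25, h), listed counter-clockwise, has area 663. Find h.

The doubled signed area Σ (x_i y_{i+1} − x_{i+1} y_i) is linear in h.
With h=0 it equals 1250; the coefficient of h is 19 (from the two edges through D).
So 19·h + 1250 = 2·663 = 1326 ⇒ h = 4.

4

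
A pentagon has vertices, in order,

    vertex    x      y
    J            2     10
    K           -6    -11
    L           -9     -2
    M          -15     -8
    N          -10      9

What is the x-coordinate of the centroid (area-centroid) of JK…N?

Apply the surveyor's formula. First the cross-terms c_i = x_i·y_{i+1} − x_{i+1}·y_i:
  38, -87, 42, -215, -118  ⇒  2A = -340, A = -170.
Then Σ (x_i + x_{i+1})·c_i = 6464, so x̄ = 6464 / (6·(-170)) = -1616/255.

-1616/255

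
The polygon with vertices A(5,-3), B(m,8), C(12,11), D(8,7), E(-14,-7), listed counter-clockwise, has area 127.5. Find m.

14

Write out the shoelace sum; only the two edges meeting at B involve m:
2·Area = [(5·8 − m·(-3)) + (m·11 − 12·8)] + 115
       = 14·m + 59 = 255
⇒ m = 14.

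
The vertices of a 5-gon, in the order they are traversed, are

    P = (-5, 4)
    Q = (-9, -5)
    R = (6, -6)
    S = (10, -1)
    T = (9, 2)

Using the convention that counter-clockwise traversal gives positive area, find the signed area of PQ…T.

Apply the shoelace (surveyor's) formula: 2A = Σ (x_i·y_{i+1} − x_{i+1}·y_i), indices taken mod 5.
Σ = (61) + (84) + (54) + (29) + (46) = 274
Signed area = Σ/2 = 137 (positive ⇒ counter-clockwise traversal).

137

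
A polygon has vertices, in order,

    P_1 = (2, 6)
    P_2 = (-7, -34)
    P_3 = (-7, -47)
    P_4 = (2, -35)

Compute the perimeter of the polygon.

|P_1P_2| = √((-9)² + (-40)²) = √1681 = 41
|P_2P_3| = √((0)² + (-13)²) = √169 = 13
|P_3P_4| = √((9)² + (12)²) = √225 = 15
|P_4P_1| = √((0)² + (41)²) = √1681 = 41
Perimeter = 41 + 13 + 15 + 41 = 110.

110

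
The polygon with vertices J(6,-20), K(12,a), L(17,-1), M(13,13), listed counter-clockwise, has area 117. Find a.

Write out the shoelace sum; only the two edges meeting at K involve a:
2·Area = [(6·a − 12·(-20)) + (12·(-1) − 17·a)] + -104
       = -11·a + 124 = 234
⇒ a = -10.

-10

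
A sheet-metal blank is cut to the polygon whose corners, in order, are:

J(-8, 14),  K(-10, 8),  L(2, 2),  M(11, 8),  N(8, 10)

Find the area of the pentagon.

Apply Gauss's area formula: 2A = Σ (x_i·y_{i+1} − x_{i+1}·y_i), indices taken mod 5.
Σ = (76) + (-36) + (-6) + (46) + (192) = 272
Area = |Σ|/2 = 136.

136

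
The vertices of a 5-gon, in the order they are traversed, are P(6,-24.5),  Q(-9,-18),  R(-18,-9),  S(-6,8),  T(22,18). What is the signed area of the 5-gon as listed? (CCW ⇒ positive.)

-850.25

Apply the surveyor's formula: 2A = Σ (x_i·y_{i+1} − x_{i+1}·y_i), indices taken mod 5.
P→Q: (6)(-18) − (-9)(-24.5) = -328.5
Q→R: (-9)(-9) − (-18)(-18) = -243
R→S: (-18)(8) − (-6)(-9) = -198
S→T: (-6)(18) − (22)(8) = -284
T→P: (22)(-24.5) − (6)(18) = -647
Σ = -1700.5
Signed area = Σ/2 = -850.25 (negative ⇒ clockwise traversal).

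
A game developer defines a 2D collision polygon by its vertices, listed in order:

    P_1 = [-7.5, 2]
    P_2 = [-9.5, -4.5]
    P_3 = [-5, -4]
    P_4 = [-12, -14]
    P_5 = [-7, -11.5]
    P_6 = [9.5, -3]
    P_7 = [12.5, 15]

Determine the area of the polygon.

Apply Gauss's area formula: 2A = Σ (x_i·y_{i+1} − x_{i+1}·y_i), indices taken mod 7.
Cross-terms: 52.75, 15.5, 22, 40, 130.25, 180, 137.5  ⇒  Σ = 578
Area = |Σ|/2 = 289.

289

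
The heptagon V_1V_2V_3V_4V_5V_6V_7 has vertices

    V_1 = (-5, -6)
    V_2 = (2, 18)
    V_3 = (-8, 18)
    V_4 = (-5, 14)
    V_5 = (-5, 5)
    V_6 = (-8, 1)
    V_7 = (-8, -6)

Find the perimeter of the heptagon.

64

|V_1V_2| = √((7)² + (24)²) = √625 = 25
|V_2V_3| = √((-10)² + (0)²) = √100 = 10
|V_3V_4| = √((3)² + (-4)²) = √25 = 5
|V_4V_5| = √((0)² + (-9)²) = √81 = 9
|V_5V_6| = √((-3)² + (-4)²) = √25 = 5
|V_6V_7| = √((0)² + (-7)²) = √49 = 7
|V_7V_1| = √((3)² + (0)²) = √9 = 3
Perimeter = 25 + 10 + 5 + 9 + 5 + 7 + 3 = 64.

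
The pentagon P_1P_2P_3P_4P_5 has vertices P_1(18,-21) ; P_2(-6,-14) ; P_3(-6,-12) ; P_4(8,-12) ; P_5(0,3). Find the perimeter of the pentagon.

88

|P_1P_2| = √((-24)² + (7)²) = √625 = 25
|P_2P_3| = √((0)² + (2)²) = √4 = 2
|P_3P_4| = √((14)² + (0)²) = √196 = 14
|P_4P_5| = √((-8)² + (15)²) = √289 = 17
|P_5P_1| = √((18)² + (-24)²) = √900 = 30
Perimeter = 25 + 2 + 14 + 17 + 30 = 88.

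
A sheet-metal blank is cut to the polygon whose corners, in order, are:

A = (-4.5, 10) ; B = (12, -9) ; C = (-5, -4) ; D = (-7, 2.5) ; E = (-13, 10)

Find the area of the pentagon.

167.75

Apply the shoelace formula: 2A = Σ (x_i·y_{i+1} − x_{i+1}·y_i), indices taken mod 5.
Cross-terms: -79.5, -93, -40.5, -37.5, -85  ⇒  Σ = -335.5
Area = |Σ|/2 = 167.75.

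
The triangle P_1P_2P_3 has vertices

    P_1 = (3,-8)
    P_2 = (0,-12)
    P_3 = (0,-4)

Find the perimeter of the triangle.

18

|P_1P_2| = √((-3)² + (-4)²) = √25 = 5
|P_2P_3| = √((0)² + (8)²) = √64 = 8
|P_3P_1| = √((3)² + (-4)²) = √25 = 5
Perimeter = 5 + 8 + 5 = 18.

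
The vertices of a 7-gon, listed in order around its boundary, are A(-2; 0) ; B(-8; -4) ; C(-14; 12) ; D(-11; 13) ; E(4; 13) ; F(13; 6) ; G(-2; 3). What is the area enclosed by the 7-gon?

238.5

Apply the surveyor's formula: 2A = Σ (x_i·y_{i+1} − x_{i+1}·y_i), indices taken mod 7.
A→B: (-2)(-4) − (-8)(0) = 8
B→C: (-8)(12) − (-14)(-4) = -152
C→D: (-14)(13) − (-11)(12) = -50
D→E: (-11)(13) − (4)(13) = -195
E→F: (4)(6) − (13)(13) = -145
F→G: (13)(3) − (-2)(6) = 51
G→A: (-2)(0) − (-2)(3) = 6
Σ = -477
Area = |Σ|/2 = 238.5.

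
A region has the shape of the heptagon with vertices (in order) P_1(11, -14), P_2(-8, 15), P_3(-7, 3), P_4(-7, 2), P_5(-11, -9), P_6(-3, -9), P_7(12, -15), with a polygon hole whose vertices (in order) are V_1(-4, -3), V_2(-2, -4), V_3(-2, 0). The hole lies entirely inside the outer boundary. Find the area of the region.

Outer boundary:
Apply Gauss's area formula: 2A = Σ (x_i·y_{i+1} − x_{i+1}·y_i), indices taken mod 7.
Σ = (53) + (81) + (7) + (85) + (72) + (153) + (-3) = 448
Area = |Σ|/2 = 224.
Hole:
Cross-terms: 10, -8, 6  ⇒  Σ = 8
Area = |Σ|/2 = 4.
Net area = 224 − 4 = 220.

220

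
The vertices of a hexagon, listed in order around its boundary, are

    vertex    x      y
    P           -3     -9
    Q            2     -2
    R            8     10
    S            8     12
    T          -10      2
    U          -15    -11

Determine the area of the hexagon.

Apply the surveyor's formula: 2A = Σ (x_i·y_{i+1} − x_{i+1}·y_i), indices taken mod 6.
Cross-terms: 24, 36, 16, 136, 140, 102  ⇒  Σ = 454
Area = |Σ|/2 = 227.

227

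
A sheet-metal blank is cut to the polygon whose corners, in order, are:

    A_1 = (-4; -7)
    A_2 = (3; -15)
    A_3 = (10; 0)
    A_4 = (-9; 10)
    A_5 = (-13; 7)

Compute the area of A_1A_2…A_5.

Apply Gauss's area formula: 2A = Σ (x_i·y_{i+1} − x_{i+1}·y_i), indices taken mod 5.
A_1→A_2: (-4)(-15) − (3)(-7) = 81
A_2→A_3: (3)(0) − (10)(-15) = 150
A_3→A_4: (10)(10) − (-9)(0) = 100
A_4→A_5: (-9)(7) − (-13)(10) = 67
A_5→A_1: (-13)(-7) − (-4)(7) = 119
Σ = 517
Area = |Σ|/2 = 258.5.

258.5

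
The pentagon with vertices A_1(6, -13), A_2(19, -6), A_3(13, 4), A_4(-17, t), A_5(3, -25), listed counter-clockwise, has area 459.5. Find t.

-5

The doubled signed area Σ (x_i y_{i+1} − x_{i+1} y_i) is linear in t.
With t=0 it equals 969; the coefficient of t is 10 (from the two edges through A_4).
So 10·t + 969 = 2·459.5 = 919 ⇒ t = -5.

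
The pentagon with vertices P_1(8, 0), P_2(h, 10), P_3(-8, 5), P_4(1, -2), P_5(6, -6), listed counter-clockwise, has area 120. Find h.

Write out the shoelace sum; only the two edges meeting at P_2 involve h:
2·Area = [(8·10 − h·0) + (h·5 − (-8)·10)] + 65
       = 5·h + 225 = 240
⇒ h = 3.

3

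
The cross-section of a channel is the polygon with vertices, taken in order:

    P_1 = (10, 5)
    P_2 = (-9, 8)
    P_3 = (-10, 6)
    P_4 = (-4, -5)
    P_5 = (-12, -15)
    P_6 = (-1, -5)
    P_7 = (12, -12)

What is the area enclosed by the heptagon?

261

Σ = (125) + (26) + (74) + (0) + (45) + (72) + (180) = 522
Area = |Σ|/2 = 261.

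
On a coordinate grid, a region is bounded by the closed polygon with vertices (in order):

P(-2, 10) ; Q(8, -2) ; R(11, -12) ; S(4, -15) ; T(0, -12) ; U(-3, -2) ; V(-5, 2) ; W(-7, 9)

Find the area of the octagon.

Apply Gauss's area formula: 2A = Σ (x_i·y_{i+1} − x_{i+1}·y_i), indices taken mod 8.
Σ = (-76) + (-74) + (-117) + (-48) + (-36) + (-16) + (-31) + (-52) = -450
Area = |Σ|/2 = 225.

225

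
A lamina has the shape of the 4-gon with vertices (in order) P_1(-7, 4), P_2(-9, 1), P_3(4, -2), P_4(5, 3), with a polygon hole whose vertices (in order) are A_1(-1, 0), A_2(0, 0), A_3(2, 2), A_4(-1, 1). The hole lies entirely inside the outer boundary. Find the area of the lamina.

50.5

Outer boundary:
Cross-terms: 29, 14, 22, 41  ⇒  Σ = 106
Area = |Σ|/2 = 53.
Hole:
Apply the shoelace formula: 2A = Σ (x_i·y_{i+1} − x_{i+1}·y_i), indices taken mod 4.
A_1→A_2: (-1)(0) − (0)(0) = 0
A_2→A_3: (0)(2) − (2)(0) = 0
A_3→A_4: (2)(1) − (-1)(2) = 4
A_4→A_1: (-1)(0) − (-1)(1) = 1
Σ = 5
Area = |Σ|/2 = 2.5.
Net area = 53 − 2.5 = 50.5.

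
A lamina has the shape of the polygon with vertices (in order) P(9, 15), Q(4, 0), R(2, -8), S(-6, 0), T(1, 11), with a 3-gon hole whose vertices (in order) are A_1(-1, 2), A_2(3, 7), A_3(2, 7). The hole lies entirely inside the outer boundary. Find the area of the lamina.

142.5

Outer boundary:
Apply Gauss's area formula: 2A = Σ (x_i·y_{i+1} − x_{i+1}·y_i), indices taken mod 5.
Cross-terms: -60, -32, -48, -66, -84  ⇒  Σ = -290
Area = |Σ|/2 = 145.
Hole:
Apply the shoelace (surveyor's) formula: 2A = Σ (x_i·y_{i+1} − x_{i+1}·y_i), indices taken mod 3.
Σ = (-13) + (7) + (11) = 5
Area = |Σ|/2 = 2.5.
Net area = 145 − 2.5 = 142.5.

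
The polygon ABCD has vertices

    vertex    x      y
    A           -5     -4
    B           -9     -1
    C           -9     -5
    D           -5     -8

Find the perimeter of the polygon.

18

|AB| = √((-4)² + (3)²) = √25 = 5
|BC| = √((0)² + (-4)²) = √16 = 4
|CD| = √((4)² + (-3)²) = √25 = 5
|DA| = √((0)² + (4)²) = √16 = 4
Perimeter = 5 + 4 + 5 + 4 = 18.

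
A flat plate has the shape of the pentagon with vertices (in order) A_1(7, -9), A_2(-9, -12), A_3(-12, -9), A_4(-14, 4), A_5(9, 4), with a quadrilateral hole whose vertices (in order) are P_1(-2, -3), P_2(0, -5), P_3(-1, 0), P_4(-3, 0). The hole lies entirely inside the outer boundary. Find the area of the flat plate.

Outer boundary:
Cross-terms: -165, -63, -174, -92, -109  ⇒  Σ = -603
Area = |Σ|/2 = 301.5.
Hole:
Cross-terms: 10, -5, 0, 9  ⇒  Σ = 14
Area = |Σ|/2 = 7.
Net area = 301.5 − 7 = 294.5.

294.5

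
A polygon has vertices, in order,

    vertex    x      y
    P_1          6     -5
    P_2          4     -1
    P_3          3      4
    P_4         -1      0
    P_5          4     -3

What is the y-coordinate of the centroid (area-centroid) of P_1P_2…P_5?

Apply Gauss's area formula. First the cross-terms c_i = x_i·y_{i+1} − x_{i+1}·y_i:
  14, 19, 4, 3, -2  ⇒  2A = 38, A = 19.
Then Σ (y_i + y_{i+1})·c_i = -4, so ȳ = -4 / (6·19) = -2/57.

-2/57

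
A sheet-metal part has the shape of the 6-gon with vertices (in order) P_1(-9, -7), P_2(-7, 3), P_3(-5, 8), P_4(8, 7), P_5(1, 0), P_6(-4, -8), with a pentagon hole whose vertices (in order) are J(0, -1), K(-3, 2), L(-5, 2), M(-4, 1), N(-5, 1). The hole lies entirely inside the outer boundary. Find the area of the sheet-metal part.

Outer boundary:
Apply Gauss's area formula: 2A = Σ (x_i·y_{i+1} − x_{i+1}·y_i), indices taken mod 6.
Σ = (-76) + (-41) + (-99) + (-7) + (-8) + (-44) = -275
Area = |Σ|/2 = 137.5.
Hole:
J→K: (0)(2) − (-3)(-1) = -3
K→L: (-3)(2) − (-5)(2) = 4
L→M: (-5)(1) − (-4)(2) = 3
M→N: (-4)(1) − (-5)(1) = 1
N→J: (-5)(-1) − (0)(1) = 5
Σ = 10
Area = |Σ|/2 = 5.
Net area = 137.5 − 5 = 132.5.

132.5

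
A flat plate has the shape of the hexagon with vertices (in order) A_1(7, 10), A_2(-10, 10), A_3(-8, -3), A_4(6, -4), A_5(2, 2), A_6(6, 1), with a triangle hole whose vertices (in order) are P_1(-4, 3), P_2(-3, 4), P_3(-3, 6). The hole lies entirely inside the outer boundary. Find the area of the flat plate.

Outer boundary:
Σ = (170) + (110) + (50) + (20) + (-10) + (53) = 393
Area = |Σ|/2 = 196.5.
Hole:
Apply the surveyor's formula: 2A = Σ (x_i·y_{i+1} − x_{i+1}·y_i), indices taken mod 3.
Cross-terms: -7, -6, 15  ⇒  Σ = 2
Area = |Σ|/2 = 1.
Net area = 196.5 − 1 = 195.5.

195.5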